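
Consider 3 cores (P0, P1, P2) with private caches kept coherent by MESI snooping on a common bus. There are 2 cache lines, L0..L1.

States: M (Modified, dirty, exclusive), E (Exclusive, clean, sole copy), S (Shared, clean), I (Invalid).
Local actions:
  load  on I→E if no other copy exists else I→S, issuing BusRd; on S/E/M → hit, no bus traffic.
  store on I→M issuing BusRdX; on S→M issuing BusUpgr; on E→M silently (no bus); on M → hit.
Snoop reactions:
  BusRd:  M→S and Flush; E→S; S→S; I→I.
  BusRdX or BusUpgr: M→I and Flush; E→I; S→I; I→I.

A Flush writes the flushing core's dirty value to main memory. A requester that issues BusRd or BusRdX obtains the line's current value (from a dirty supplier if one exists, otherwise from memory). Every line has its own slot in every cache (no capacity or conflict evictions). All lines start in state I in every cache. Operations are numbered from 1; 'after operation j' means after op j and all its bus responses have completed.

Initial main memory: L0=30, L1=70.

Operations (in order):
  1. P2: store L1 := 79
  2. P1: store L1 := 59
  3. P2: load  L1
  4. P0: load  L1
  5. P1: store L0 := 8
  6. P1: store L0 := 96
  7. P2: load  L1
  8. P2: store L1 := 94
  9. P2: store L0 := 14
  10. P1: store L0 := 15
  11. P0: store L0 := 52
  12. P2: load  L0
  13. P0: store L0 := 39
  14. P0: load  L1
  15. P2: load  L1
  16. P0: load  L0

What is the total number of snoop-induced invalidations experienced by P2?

1. P2: store L1 := 79  bus=[BusRdX]  L1: P0=I P1=I P2=M  mem[L1]=70
2. P1: store L1 := 59  bus=[BusRdX,Flush]  L1: P0=I P1=M P2=I  mem[L1]=79
3. P2: load  L1  bus=[BusRd,Flush]  L1: P0=I P1=S P2=S  mem[L1]=59
4. P0: load  L1  bus=[BusRd]  L1: P0=S P1=S P2=S  mem[L1]=59
5. P1: store L0 := 8  bus=[BusRdX]  L0: P0=I P1=M P2=I  mem[L0]=30
6. P1: store L0 := 96  bus=[-]  L0: P0=I P1=M P2=I  mem[L0]=30
7. P2: load  L1  bus=[-]  L1: P0=S P1=S P2=S  mem[L1]=59
8. P2: store L1 := 94  bus=[BusUpgr]  L1: P0=I P1=I P2=M  mem[L1]=59
9. P2: store L0 := 14  bus=[BusRdX,Flush]  L0: P0=I P1=I P2=M  mem[L0]=96
10. P1: store L0 := 15  bus=[BusRdX,Flush]  L0: P0=I P1=M P2=I  mem[L0]=14
11. P0: store L0 := 52  bus=[BusRdX,Flush]  L0: P0=M P1=I P2=I  mem[L0]=15
12. P2: load  L0  bus=[BusRd,Flush]  L0: P0=S P1=I P2=S  mem[L0]=52
13. P0: store L0 := 39  bus=[BusUpgr]  L0: P0=M P1=I P2=I  mem[L0]=52
14. P0: load  L1  bus=[BusRd,Flush]  L1: P0=S P1=I P2=S  mem[L1]=94
15. P2: load  L1  bus=[-]  L1: P0=S P1=I P2=S  mem[L1]=94
16. P0: load  L0  bus=[-]  L0: P0=M P1=I P2=I  mem[L0]=52

invalidations = 3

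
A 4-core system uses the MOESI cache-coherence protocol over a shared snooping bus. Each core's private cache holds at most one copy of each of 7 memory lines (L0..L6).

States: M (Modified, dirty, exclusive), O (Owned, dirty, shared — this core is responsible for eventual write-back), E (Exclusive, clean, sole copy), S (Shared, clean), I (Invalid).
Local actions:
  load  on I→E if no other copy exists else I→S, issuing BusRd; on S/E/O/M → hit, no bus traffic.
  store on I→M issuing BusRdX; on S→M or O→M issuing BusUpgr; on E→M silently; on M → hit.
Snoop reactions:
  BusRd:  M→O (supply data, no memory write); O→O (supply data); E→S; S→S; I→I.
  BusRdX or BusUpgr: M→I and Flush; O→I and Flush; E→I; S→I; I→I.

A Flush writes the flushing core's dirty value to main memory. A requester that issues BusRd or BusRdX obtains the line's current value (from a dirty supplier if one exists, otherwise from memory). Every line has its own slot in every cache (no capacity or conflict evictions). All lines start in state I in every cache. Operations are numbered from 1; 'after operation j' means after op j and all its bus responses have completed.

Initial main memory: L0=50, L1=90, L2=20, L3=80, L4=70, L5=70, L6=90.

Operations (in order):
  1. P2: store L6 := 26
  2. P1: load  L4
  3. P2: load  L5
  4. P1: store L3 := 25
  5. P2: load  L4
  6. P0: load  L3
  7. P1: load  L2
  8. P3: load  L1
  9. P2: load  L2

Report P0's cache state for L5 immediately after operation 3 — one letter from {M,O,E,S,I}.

step 1: P2: store L6 := 26  ⟶  IIMI  (L6)  txn=BusRdX  M[L6]=90
step 2: P1: load  L4  ⟶  IEII  (L4)  txn=BusRd  M[L4]=70
step 3: P2: load  L5  ⟶  IIEI  (L5)  txn=BusRd  M[L5]=70
step 4: P1: store L3 := 25  ⟶  IMII  (L3)  txn=BusRdX  M[L3]=80
step 5: P2: load  L4  ⟶  ISSI  (L4)  txn=BusRd  M[L4]=70
step 6: P0: load  L3  ⟶  SOII  (L3)  txn=BusRd  M[L3]=80
step 7: P1: load  L2  ⟶  IEII  (L2)  txn=BusRd  M[L2]=20
step 8: P3: load  L1  ⟶  IIIE  (L1)  txn=BusRd  M[L1]=90
step 9: P2: load  L2  ⟶  ISSI  (L2)  txn=BusRd  M[L2]=20

state = I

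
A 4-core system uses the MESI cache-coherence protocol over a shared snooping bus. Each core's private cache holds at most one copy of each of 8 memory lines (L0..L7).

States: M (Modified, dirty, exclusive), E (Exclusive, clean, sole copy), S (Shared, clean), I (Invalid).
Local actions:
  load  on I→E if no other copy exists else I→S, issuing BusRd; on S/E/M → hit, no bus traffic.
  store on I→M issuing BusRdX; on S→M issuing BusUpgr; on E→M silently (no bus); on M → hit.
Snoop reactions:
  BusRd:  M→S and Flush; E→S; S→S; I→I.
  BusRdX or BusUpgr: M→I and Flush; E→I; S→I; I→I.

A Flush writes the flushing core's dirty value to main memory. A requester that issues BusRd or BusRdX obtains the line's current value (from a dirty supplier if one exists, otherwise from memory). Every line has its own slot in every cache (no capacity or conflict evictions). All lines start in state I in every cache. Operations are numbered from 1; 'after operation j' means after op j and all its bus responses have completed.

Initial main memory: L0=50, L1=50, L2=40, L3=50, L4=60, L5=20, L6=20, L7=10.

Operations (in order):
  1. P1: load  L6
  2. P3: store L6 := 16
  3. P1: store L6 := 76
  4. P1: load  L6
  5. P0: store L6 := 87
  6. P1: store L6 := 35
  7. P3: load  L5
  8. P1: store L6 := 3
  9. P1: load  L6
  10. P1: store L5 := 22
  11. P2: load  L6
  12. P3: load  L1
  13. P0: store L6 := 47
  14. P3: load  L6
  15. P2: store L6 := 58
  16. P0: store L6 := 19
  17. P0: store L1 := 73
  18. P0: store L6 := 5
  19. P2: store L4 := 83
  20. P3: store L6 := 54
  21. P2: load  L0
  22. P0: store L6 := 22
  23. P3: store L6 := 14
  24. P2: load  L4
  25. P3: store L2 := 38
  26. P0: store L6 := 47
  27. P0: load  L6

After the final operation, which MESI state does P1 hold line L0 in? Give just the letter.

[1] P1: load  L6 | P0:I, P1:E(20), P2:I, P3:I | bus: BusRd
[2] P3: store L6 := 16 | P0:I, P1:I, P2:I, P3:M(16) | bus: BusRdX
[3] P1: store L6 := 76 | P0:I, P1:M(76), P2:I, P3:I | bus: BusRdX,Flush
[4] P1: load  L6 | P0:I, P1:M(76), P2:I, P3:I | bus: none
[5] P0: store L6 := 87 | P0:M(87), P1:I, P2:I, P3:I | bus: BusRdX,Flush
[6] P1: store L6 := 35 | P0:I, P1:M(35), P2:I, P3:I | bus: BusRdX,Flush
[7] P3: load  L5 | P0:I, P1:I, P2:I, P3:E(20) | bus: BusRd
[8] P1: store L6 := 3 | P0:I, P1:M(3), P2:I, P3:I | bus: none
[9] P1: load  L6 | P0:I, P1:M(3), P2:I, P3:I | bus: none
[10] P1: store L5 := 22 | P0:I, P1:M(22), P2:I, P3:I | bus: BusRdX
[11] P2: load  L6 | P0:I, P1:S(3), P2:S(3), P3:I | bus: BusRd,Flush
[12] P3: load  L1 | P0:I, P1:I, P2:I, P3:E(50) | bus: BusRd
[13] P0: store L6 := 47 | P0:M(47), P1:I, P2:I, P3:I | bus: BusRdX
[14] P3: load  L6 | P0:S(47), P1:I, P2:I, P3:S(47) | bus: BusRd,Flush
[15] P2: store L6 := 58 | P0:I, P1:I, P2:M(58), P3:I | bus: BusRdX
[16] P0: store L6 := 19 | P0:M(19), P1:I, P2:I, P3:I | bus: BusRdX,Flush
[17] P0: store L1 := 73 | P0:M(73), P1:I, P2:I, P3:I | bus: BusRdX
[18] P0: store L6 := 5 | P0:M(5), P1:I, P2:I, P3:I | bus: none
[19] P2: store L4 := 83 | P0:I, P1:I, P2:M(83), P3:I | bus: BusRdX
[20] P3: store L6 := 54 | P0:I, P1:I, P2:I, P3:M(54) | bus: BusRdX,Flush
[21] P2: load  L0 | P0:I, P1:I, P2:E(50), P3:I | bus: BusRd
[22] P0: store L6 := 22 | P0:M(22), P1:I, P2:I, P3:I | bus: BusRdX,Flush
[23] P3: store L6 := 14 | P0:I, P1:I, P2:I, P3:M(14) | bus: BusRdX,Flush
[24] P2: load  L4 | P0:I, P1:I, P2:M(83), P3:I | bus: none
[25] P3: store L2 := 38 | P0:I, P1:I, P2:I, P3:M(38) | bus: BusRdX
[26] P0: store L6 := 47 | P0:M(47), P1:I, P2:I, P3:I | bus: BusRdX,Flush
[27] P0: load  L6 | P0:M(47), P1:I, P2:I, P3:I | bus: none

state = I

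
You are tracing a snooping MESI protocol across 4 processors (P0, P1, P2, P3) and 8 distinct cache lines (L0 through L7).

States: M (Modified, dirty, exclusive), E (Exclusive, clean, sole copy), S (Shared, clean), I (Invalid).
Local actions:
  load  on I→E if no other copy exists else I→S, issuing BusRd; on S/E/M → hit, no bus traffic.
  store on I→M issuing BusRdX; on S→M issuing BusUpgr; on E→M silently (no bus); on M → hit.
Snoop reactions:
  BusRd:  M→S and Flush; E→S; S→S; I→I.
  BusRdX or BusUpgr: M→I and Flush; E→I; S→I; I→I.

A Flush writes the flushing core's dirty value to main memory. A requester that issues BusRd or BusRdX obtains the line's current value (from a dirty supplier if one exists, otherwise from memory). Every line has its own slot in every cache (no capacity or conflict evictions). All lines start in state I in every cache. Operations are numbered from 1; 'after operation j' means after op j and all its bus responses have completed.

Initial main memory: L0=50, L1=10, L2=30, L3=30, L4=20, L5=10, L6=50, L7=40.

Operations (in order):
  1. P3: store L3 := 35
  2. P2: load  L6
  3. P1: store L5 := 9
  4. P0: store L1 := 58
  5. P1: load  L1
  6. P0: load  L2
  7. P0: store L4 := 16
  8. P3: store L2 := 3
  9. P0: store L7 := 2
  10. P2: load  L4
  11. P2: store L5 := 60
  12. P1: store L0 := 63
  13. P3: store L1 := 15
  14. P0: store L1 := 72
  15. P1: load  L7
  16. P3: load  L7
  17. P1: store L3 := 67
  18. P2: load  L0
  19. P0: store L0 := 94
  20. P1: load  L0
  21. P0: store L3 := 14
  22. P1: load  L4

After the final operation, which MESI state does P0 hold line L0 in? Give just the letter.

  op1 P3: store L3 := 35 → I/I/I/M on L3; bus BusRdX; mem=30
  op2 P2: load  L6 → I/I/E/I on L6; bus BusRd; mem=50
  op3 P1: store L5 := 9 → I/M/I/I on L5; bus BusRdX; mem=10
  op4 P0: store L1 := 58 → M/I/I/I on L1; bus BusRdX; mem=10
  op5 P1: load  L1 → S/S/I/I on L1; bus BusRd Flush; mem=58
  op6 P0: load  L2 → E/I/I/I on L2; bus BusRd; mem=30
  op7 P0: store L4 := 16 → M/I/I/I on L4; bus BusRdX; mem=20
  op8 P3: store L2 := 3 → I/I/I/M on L2; bus BusRdX; mem=30
  op9 P0: store L7 := 2 → M/I/I/I on L7; bus BusRdX; mem=40
  op10 P2: load  L4 → S/I/S/I on L4; bus BusRd Flush; mem=16
  op11 P2: store L5 := 60 → I/I/M/I on L5; bus BusRdX Flush; mem=9
  op12 P1: store L0 := 63 → I/M/I/I on L0; bus BusRdX; mem=50
  op13 P3: store L1 := 15 → I/I/I/M on L1; bus BusRdX; mem=58
  op14 P0: store L1 := 72 → M/I/I/I on L1; bus BusRdX Flush; mem=15
  op15 P1: load  L7 → S/S/I/I on L7; bus BusRd Flush; mem=2
  op16 P3: load  L7 → S/S/I/S on L7; bus BusRd; mem=2
  op17 P1: store L3 := 67 → I/M/I/I on L3; bus BusRdX Flush; mem=35
  op18 P2: load  L0 → I/S/S/I on L0; bus BusRd Flush; mem=63
  op19 P0: store L0 := 94 → M/I/I/I on L0; bus BusRdX; mem=63
  op20 P1: load  L0 → S/S/I/I on L0; bus BusRd Flush; mem=94
  op21 P0: store L3 := 14 → M/I/I/I on L3; bus BusRdX Flush; mem=67
  op22 P1: load  L4 → S/S/S/I on L4; bus BusRd; mem=16

state = S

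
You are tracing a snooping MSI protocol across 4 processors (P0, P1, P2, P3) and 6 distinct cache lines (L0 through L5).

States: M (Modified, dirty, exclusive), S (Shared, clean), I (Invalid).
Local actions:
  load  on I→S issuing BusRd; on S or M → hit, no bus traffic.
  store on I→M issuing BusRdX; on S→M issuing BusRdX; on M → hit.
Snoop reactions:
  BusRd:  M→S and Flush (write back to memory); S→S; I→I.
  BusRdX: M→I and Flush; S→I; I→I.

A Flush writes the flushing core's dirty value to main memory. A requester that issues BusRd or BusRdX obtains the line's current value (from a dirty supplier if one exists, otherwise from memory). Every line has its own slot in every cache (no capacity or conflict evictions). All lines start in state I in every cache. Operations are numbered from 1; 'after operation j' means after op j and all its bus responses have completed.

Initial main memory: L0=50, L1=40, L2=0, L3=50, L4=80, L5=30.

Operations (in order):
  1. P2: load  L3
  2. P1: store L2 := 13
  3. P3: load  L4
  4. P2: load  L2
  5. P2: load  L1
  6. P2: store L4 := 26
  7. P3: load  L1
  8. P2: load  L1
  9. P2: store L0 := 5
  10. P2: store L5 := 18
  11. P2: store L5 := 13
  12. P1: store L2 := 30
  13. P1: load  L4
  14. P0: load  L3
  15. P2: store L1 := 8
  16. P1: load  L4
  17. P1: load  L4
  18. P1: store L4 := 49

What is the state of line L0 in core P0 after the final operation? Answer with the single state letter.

[1] P2: load  L3 | P0:I, P1:I, P2:S(50), P3:I | bus: BusRd
[2] P1: store L2 := 13 | P0:I, P1:M(13), P2:I, P3:I | bus: BusRdX
[3] P3: load  L4 | P0:I, P1:I, P2:I, P3:S(80) | bus: BusRd
[4] P2: load  L2 | P0:I, P1:S(13), P2:S(13), P3:I | bus: BusRd,Flush
[5] P2: load  L1 | P0:I, P1:I, P2:S(40), P3:I | bus: BusRd
[6] P2: store L4 := 26 | P0:I, P1:I, P2:M(26), P3:I | bus: BusRdX
[7] P3: load  L1 | P0:I, P1:I, P2:S(40), P3:S(40) | bus: BusRd
[8] P2: load  L1 | P0:I, P1:I, P2:S(40), P3:S(40) | bus: none
[9] P2: store L0 := 5 | P0:I, P1:I, P2:M(5), P3:I | bus: BusRdX
[10] P2: store L5 := 18 | P0:I, P1:I, P2:M(18), P3:I | bus: BusRdX
[11] P2: store L5 := 13 | P0:I, P1:I, P2:M(13), P3:I | bus: none
[12] P1: store L2 := 30 | P0:I, P1:M(30), P2:I, P3:I | bus: BusRdX
[13] P1: load  L4 | P0:I, P1:S(26), P2:S(26), P3:I | bus: BusRd,Flush
[14] P0: load  L3 | P0:S(50), P1:I, P2:S(50), P3:I | bus: BusRd
[15] P2: store L1 := 8 | P0:I, P1:I, P2:M(8), P3:I | bus: BusRdX
[16] P1: load  L4 | P0:I, P1:S(26), P2:S(26), P3:I | bus: none
[17] P1: load  L4 | P0:I, P1:S(26), P2:S(26), P3:I | bus: none
[18] P1: store L4 := 49 | P0:I, P1:M(49), P2:I, P3:I | bus: BusRdX

state = I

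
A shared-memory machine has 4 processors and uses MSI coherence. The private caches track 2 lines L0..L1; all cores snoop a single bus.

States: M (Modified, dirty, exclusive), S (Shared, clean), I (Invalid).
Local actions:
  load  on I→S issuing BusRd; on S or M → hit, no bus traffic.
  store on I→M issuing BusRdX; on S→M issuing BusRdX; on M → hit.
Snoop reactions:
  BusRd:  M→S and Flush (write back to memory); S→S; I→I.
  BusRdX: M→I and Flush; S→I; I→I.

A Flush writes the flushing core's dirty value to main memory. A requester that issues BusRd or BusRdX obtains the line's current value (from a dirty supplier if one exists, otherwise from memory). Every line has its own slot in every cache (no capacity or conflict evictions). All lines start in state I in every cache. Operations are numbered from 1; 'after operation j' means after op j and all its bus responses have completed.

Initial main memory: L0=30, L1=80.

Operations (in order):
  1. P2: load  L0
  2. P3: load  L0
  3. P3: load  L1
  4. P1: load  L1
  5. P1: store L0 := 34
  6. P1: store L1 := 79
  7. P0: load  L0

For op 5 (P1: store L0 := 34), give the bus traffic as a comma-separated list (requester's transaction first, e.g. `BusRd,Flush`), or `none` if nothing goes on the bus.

[1] P2: load  L0 | P0:I, P1:I, P2:S(30), P3:I | bus: BusRd
[2] P3: load  L0 | P0:I, P1:I, P2:S(30), P3:S(30) | bus: BusRd
[3] P3: load  L1 | P0:I, P1:I, P2:I, P3:S(80) | bus: BusRd
[4] P1: load  L1 | P0:I, P1:S(80), P2:I, P3:S(80) | bus: BusRd
[5] P1: store L0 := 34 | P0:I, P1:M(34), P2:I, P3:I | bus: BusRdX
[6] P1: store L1 := 79 | P0:I, P1:M(79), P2:I, P3:I | bus: BusRdX
[7] P0: load  L0 | P0:S(34), P1:S(34), P2:I, P3:I | bus: BusRd,Flush

bus = BusRdX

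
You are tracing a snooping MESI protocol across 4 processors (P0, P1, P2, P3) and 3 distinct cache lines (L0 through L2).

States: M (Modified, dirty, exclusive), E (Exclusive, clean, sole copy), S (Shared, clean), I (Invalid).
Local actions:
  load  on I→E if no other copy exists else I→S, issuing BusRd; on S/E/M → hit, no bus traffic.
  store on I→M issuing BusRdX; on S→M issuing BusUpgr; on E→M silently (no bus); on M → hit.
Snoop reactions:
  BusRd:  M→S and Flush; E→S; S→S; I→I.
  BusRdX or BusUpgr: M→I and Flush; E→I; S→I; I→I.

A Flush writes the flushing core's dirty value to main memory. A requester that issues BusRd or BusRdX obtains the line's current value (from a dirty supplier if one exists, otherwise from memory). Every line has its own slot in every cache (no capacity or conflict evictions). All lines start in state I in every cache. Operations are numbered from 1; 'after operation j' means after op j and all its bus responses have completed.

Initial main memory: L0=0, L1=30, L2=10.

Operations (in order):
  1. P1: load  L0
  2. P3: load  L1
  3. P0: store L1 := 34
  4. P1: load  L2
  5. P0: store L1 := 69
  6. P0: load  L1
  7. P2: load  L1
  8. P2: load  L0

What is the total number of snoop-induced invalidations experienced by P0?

invalidations = 0

1. P1: load  L0  bus=[BusRd]  L0: P0=I P1=E P2=I P3=I  mem[L0]=0
2. P3: load  L1  bus=[BusRd]  L1: P0=I P1=I P2=I P3=E  mem[L1]=30
3. P0: store L1 := 34  bus=[BusRdX]  L1: P0=M P1=I P2=I P3=I  mem[L1]=30
4. P1: load  L2  bus=[BusRd]  L2: P0=I P1=E P2=I P3=I  mem[L2]=10
5. P0: store L1 := 69  bus=[-]  L1: P0=M P1=I P2=I P3=I  mem[L1]=30
6. P0: load  L1  bus=[-]  L1: P0=M P1=I P2=I P3=I  mem[L1]=30
7. P2: load  L1  bus=[BusRd,Flush]  L1: P0=S P1=I P2=S P3=I  mem[L1]=69
8. P2: load  L0  bus=[BusRd]  L0: P0=I P1=S P2=S P3=I  mem[L0]=0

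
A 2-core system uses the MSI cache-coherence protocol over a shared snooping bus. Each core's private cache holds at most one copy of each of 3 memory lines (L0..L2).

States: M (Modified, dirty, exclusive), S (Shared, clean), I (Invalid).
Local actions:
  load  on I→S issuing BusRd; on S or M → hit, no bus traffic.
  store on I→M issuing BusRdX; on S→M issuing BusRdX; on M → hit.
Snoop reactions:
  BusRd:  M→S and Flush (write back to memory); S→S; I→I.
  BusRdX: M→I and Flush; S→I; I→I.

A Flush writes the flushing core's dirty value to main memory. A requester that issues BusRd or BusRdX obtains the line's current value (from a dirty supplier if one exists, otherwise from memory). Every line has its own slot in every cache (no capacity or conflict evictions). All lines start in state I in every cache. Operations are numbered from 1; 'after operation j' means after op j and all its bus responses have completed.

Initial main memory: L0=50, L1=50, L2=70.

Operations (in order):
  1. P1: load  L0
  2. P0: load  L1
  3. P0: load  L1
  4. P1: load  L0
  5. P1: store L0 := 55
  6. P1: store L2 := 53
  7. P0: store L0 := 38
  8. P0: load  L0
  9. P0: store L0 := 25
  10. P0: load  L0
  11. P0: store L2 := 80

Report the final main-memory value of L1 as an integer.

memory[L1] = 50

  op1 P1: load  L0 → I/S on L0; bus BusRd; mem=50
  op2 P0: load  L1 → S/I on L1; bus BusRd; mem=50
  op3 P0: load  L1 → S/I on L1; bus (none); mem=50
  op4 P1: load  L0 → I/S on L0; bus (none); mem=50
  op5 P1: store L0 := 55 → I/M on L0; bus BusRdX; mem=50
  op6 P1: store L2 := 53 → I/M on L2; bus BusRdX; mem=70
  op7 P0: store L0 := 38 → M/I on L0; bus BusRdX Flush; mem=55
  op8 P0: load  L0 → M/I on L0; bus (none); mem=55
  op9 P0: store L0 := 25 → M/I on L0; bus (none); mem=55
  op10 P0: load  L0 → M/I on L0; bus (none); mem=55
  op11 P0: store L2 := 80 → M/I on L2; bus BusRdX Flush; mem=53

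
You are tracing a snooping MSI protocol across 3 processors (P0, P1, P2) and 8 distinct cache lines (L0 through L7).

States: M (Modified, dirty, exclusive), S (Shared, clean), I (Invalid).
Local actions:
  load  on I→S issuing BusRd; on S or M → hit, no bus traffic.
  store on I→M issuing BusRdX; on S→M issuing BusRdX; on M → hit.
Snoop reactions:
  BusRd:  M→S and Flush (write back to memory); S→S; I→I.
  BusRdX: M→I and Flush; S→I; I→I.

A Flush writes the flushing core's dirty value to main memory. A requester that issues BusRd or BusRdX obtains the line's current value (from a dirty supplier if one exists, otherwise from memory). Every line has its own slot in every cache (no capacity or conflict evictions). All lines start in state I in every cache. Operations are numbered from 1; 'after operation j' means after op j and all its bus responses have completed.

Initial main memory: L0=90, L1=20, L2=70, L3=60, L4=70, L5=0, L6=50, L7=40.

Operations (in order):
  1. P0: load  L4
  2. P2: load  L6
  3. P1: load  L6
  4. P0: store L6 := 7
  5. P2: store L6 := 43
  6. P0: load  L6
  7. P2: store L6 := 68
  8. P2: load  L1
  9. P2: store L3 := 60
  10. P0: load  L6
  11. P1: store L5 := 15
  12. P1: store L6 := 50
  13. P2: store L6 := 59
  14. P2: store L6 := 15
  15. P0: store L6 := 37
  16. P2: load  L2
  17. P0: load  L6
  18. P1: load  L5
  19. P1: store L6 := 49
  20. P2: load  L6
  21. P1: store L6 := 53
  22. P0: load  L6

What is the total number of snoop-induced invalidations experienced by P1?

invalidations = 2

1. P0: load  L4  bus=[BusRd]  L4: P0=S P1=I P2=I  mem[L4]=70
2. P2: load  L6  bus=[BusRd]  L6: P0=I P1=I P2=S  mem[L6]=50
3. P1: load  L6  bus=[BusRd]  L6: P0=I P1=S P2=S  mem[L6]=50
4. P0: store L6 := 7  bus=[BusRdX]  L6: P0=M P1=I P2=I  mem[L6]=50
5. P2: store L6 := 43  bus=[BusRdX,Flush]  L6: P0=I P1=I P2=M  mem[L6]=7
6. P0: load  L6  bus=[BusRd,Flush]  L6: P0=S P1=I P2=S  mem[L6]=43
7. P2: store L6 := 68  bus=[BusRdX]  L6: P0=I P1=I P2=M  mem[L6]=43
8. P2: load  L1  bus=[BusRd]  L1: P0=I P1=I P2=S  mem[L1]=20
9. P2: store L3 := 60  bus=[BusRdX]  L3: P0=I P1=I P2=M  mem[L3]=60
10. P0: load  L6  bus=[BusRd,Flush]  L6: P0=S P1=I P2=S  mem[L6]=68
11. P1: store L5 := 15  bus=[BusRdX]  L5: P0=I P1=M P2=I  mem[L5]=0
12. P1: store L6 := 50  bus=[BusRdX]  L6: P0=I P1=M P2=I  mem[L6]=68
13. P2: store L6 := 59  bus=[BusRdX,Flush]  L6: P0=I P1=I P2=M  mem[L6]=50
14. P2: store L6 := 15  bus=[-]  L6: P0=I P1=I P2=M  mem[L6]=50
15. P0: store L6 := 37  bus=[BusRdX,Flush]  L6: P0=M P1=I P2=I  mem[L6]=15
16. P2: load  L2  bus=[BusRd]  L2: P0=I P1=I P2=S  mem[L2]=70
17. P0: load  L6  bus=[-]  L6: P0=M P1=I P2=I  mem[L6]=15
18. P1: load  L5  bus=[-]  L5: P0=I P1=M P2=I  mem[L5]=0
19. P1: store L6 := 49  bus=[BusRdX,Flush]  L6: P0=I P1=M P2=I  mem[L6]=37
20. P2: load  L6  bus=[BusRd,Flush]  L6: P0=I P1=S P2=S  mem[L6]=49
21. P1: store L6 := 53  bus=[BusRdX]  L6: P0=I P1=M P2=I  mem[L6]=49
22. P0: load  L6  bus=[BusRd,Flush]  L6: P0=S P1=S P2=I  mem[L6]=53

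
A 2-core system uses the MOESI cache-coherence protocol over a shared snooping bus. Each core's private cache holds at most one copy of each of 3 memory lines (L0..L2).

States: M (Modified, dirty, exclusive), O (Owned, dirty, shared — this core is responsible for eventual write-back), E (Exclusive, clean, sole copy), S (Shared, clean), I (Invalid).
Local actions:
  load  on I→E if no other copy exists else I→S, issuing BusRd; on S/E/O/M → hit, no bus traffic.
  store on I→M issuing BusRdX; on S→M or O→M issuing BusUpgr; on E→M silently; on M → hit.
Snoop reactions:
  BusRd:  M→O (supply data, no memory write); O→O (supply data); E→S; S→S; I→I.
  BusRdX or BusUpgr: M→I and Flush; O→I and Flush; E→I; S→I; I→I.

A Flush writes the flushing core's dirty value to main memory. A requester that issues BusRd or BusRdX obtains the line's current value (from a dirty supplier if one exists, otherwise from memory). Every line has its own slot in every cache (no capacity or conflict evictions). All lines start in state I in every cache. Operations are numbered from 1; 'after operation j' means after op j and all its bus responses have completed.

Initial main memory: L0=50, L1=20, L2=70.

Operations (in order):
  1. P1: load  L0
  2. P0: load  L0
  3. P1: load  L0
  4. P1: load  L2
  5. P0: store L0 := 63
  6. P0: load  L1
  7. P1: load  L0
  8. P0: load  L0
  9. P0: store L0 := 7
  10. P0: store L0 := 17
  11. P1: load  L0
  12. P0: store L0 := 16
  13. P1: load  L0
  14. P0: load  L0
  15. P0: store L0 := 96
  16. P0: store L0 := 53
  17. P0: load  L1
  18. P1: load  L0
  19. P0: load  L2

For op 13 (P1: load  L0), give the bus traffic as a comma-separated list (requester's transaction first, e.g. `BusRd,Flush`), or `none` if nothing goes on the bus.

[1] P1: load  L0 | P0:I, P1:E(50) | bus: BusRd
[2] P0: load  L0 | P0:S(50), P1:S(50) | bus: BusRd
[3] P1: load  L0 | P0:S(50), P1:S(50) | bus: none
[4] P1: load  L2 | P0:I, P1:E(70) | bus: BusRd
[5] P0: store L0 := 63 | P0:M(63), P1:I | bus: BusUpgr
[6] P0: load  L1 | P0:E(20), P1:I | bus: BusRd
[7] P1: load  L0 | P0:O(63), P1:S(63) | bus: BusRd
[8] P0: load  L0 | P0:O(63), P1:S(63) | bus: none
[9] P0: store L0 := 7 | P0:M(7), P1:I | bus: BusUpgr
[10] P0: store L0 := 17 | P0:M(17), P1:I | bus: none
[11] P1: load  L0 | P0:O(17), P1:S(17) | bus: BusRd
[12] P0: store L0 := 16 | P0:M(16), P1:I | bus: BusUpgr
[13] P1: load  L0 | P0:O(16), P1:S(16) | bus: BusRd
[14] P0: load  L0 | P0:O(16), P1:S(16) | bus: none
[15] P0: store L0 := 96 | P0:M(96), P1:I | bus: BusUpgr
[16] P0: store L0 := 53 | P0:M(53), P1:I | bus: none
[17] P0: load  L1 | P0:E(20), P1:I | bus: none
[18] P1: load  L0 | P0:O(53), P1:S(53) | bus: BusRd
[19] P0: load  L2 | P0:S(70), P1:S(70) | bus: BusRd

bus = BusRd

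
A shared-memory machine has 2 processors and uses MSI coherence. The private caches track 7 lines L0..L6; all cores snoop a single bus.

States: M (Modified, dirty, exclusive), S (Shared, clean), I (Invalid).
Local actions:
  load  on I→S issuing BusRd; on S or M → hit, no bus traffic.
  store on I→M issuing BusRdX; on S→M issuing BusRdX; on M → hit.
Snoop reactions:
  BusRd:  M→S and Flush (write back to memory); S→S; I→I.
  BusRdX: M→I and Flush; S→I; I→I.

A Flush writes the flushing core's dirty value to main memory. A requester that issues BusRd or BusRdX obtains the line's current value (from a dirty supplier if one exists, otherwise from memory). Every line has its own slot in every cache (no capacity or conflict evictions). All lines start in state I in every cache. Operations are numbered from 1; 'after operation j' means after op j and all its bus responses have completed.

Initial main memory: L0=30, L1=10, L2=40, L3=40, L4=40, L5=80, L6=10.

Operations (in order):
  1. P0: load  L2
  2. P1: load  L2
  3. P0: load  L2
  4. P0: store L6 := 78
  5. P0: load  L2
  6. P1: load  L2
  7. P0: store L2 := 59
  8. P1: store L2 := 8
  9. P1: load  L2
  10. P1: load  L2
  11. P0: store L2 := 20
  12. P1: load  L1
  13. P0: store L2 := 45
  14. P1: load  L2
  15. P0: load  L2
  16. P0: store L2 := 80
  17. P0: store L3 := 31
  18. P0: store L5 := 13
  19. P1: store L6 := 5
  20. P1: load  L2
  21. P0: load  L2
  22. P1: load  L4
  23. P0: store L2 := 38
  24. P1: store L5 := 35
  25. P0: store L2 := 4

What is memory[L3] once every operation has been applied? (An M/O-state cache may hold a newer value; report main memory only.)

1. P0: load  L2  bus=[BusRd]  L2: P0=S P1=I  mem[L2]=40
2. P1: load  L2  bus=[BusRd]  L2: P0=S P1=S  mem[L2]=40
3. P0: load  L2  bus=[-]  L2: P0=S P1=S  mem[L2]=40
4. P0: store L6 := 78  bus=[BusRdX]  L6: P0=M P1=I  mem[L6]=10
5. P0: load  L2  bus=[-]  L2: P0=S P1=S  mem[L2]=40
6. P1: load  L2  bus=[-]  L2: P0=S P1=S  mem[L2]=40
7. P0: store L2 := 59  bus=[BusRdX]  L2: P0=M P1=I  mem[L2]=40
8. P1: store L2 := 8  bus=[BusRdX,Flush]  L2: P0=I P1=M  mem[L2]=59
9. P1: load  L2  bus=[-]  L2: P0=I P1=M  mem[L2]=59
10. P1: load  L2  bus=[-]  L2: P0=I P1=M  mem[L2]=59
11. P0: store L2 := 20  bus=[BusRdX,Flush]  L2: P0=M P1=I  mem[L2]=8
12. P1: load  L1  bus=[BusRd]  L1: P0=I P1=S  mem[L1]=10
13. P0: store L2 := 45  bus=[-]  L2: P0=M P1=I  mem[L2]=8
14. P1: load  L2  bus=[BusRd,Flush]  L2: P0=S P1=S  mem[L2]=45
15. P0: load  L2  bus=[-]  L2: P0=S P1=S  mem[L2]=45
16. P0: store L2 := 80  bus=[BusRdX]  L2: P0=M P1=I  mem[L2]=45
17. P0: store L3 := 31  bus=[BusRdX]  L3: P0=M P1=I  mem[L3]=40
18. P0: store L5 := 13  bus=[BusRdX]  L5: P0=M P1=I  mem[L5]=80
19. P1: store L6 := 5  bus=[BusRdX,Flush]  L6: P0=I P1=M  mem[L6]=78
20. P1: load  L2  bus=[BusRd,Flush]  L2: P0=S P1=S  mem[L2]=80
21. P0: load  L2  bus=[-]  L2: P0=S P1=S  mem[L2]=80
22. P1: load  L4  bus=[BusRd]  L4: P0=I P1=S  mem[L4]=40
23. P0: store L2 := 38  bus=[BusRdX]  L2: P0=M P1=I  mem[L2]=80
24. P1: store L5 := 35  bus=[BusRdX,Flush]  L5: P0=I P1=M  mem[L5]=13
25. P0: store L2 := 4  bus=[-]  L2: P0=M P1=I  mem[L2]=80

memory[L3] = 40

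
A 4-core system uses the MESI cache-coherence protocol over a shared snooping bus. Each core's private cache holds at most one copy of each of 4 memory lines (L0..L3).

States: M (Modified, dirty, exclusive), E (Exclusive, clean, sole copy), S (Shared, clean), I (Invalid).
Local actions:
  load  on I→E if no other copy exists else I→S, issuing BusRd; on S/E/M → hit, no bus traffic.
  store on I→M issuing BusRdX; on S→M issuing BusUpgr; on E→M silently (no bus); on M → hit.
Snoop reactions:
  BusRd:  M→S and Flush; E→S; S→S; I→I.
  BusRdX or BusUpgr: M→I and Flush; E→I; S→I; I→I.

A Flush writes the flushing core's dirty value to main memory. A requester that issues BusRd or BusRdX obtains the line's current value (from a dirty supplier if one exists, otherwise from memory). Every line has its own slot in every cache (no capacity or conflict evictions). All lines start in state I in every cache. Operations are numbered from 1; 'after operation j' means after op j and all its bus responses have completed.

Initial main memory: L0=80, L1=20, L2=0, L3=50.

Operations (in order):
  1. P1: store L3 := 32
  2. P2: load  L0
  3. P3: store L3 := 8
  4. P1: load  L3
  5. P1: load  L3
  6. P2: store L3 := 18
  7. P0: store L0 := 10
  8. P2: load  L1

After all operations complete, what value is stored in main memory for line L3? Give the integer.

memory[L3] = 8

[1] P1: store L3 := 32 | P0:I, P1:M(32), P2:I, P3:I | bus: BusRdX
[2] P2: load  L0 | P0:I, P1:I, P2:E(80), P3:I | bus: BusRd
[3] P3: store L3 := 8 | P0:I, P1:I, P2:I, P3:M(8) | bus: BusRdX,Flush
[4] P1: load  L3 | P0:I, P1:S(8), P2:I, P3:S(8) | bus: BusRd,Flush
[5] P1: load  L3 | P0:I, P1:S(8), P2:I, P3:S(8) | bus: none
[6] P2: store L3 := 18 | P0:I, P1:I, P2:M(18), P3:I | bus: BusRdX
[7] P0: store L0 := 10 | P0:M(10), P1:I, P2:I, P3:I | bus: BusRdX
[8] P2: load  L1 | P0:I, P1:I, P2:E(20), P3:I | bus: BusRd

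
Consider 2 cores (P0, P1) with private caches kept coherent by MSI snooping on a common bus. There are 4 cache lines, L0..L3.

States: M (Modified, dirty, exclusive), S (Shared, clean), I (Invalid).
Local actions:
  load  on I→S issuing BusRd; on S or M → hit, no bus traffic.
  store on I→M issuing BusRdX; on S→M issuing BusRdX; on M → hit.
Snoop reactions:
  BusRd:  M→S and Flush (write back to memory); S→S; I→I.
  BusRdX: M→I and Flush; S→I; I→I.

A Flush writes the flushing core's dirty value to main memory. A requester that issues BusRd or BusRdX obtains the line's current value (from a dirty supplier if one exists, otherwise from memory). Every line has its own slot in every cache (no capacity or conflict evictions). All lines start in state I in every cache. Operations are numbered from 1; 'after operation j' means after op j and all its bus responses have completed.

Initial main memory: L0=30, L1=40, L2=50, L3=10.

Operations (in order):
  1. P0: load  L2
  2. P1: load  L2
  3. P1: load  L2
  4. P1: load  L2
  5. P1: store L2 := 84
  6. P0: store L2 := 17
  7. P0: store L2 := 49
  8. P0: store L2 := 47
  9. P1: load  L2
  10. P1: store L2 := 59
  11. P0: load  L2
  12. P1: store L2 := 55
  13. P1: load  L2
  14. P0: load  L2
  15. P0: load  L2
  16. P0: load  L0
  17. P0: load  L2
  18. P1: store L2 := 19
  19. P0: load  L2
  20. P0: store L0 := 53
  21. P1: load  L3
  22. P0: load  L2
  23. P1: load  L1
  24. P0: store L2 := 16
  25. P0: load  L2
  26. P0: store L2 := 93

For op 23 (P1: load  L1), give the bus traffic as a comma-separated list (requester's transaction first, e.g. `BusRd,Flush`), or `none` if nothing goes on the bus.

[1] P0: load  L2 | P0:S(50), P1:I | bus: BusRd
[2] P1: load  L2 | P0:S(50), P1:S(50) | bus: BusRd
[3] P1: load  L2 | P0:S(50), P1:S(50) | bus: none
[4] P1: load  L2 | P0:S(50), P1:S(50) | bus: none
[5] P1: store L2 := 84 | P0:I, P1:M(84) | bus: BusRdX
[6] P0: store L2 := 17 | P0:M(17), P1:I | bus: BusRdX,Flush
[7] P0: store L2 := 49 | P0:M(49), P1:I | bus: none
[8] P0: store L2 := 47 | P0:M(47), P1:I | bus: none
[9] P1: load  L2 | P0:S(47), P1:S(47) | bus: BusRd,Flush
[10] P1: store L2 := 59 | P0:I, P1:M(59) | bus: BusRdX
[11] P0: load  L2 | P0:S(59), P1:S(59) | bus: BusRd,Flush
[12] P1: store L2 := 55 | P0:I, P1:M(55) | bus: BusRdX
[13] P1: load  L2 | P0:I, P1:M(55) | bus: none
[14] P0: load  L2 | P0:S(55), P1:S(55) | bus: BusRd,Flush
[15] P0: load  L2 | P0:S(55), P1:S(55) | bus: none
[16] P0: load  L0 | P0:S(30), P1:I | bus: BusRd
[17] P0: load  L2 | P0:S(55), P1:S(55) | bus: none
[18] P1: store L2 := 19 | P0:I, P1:M(19) | bus: BusRdX
[19] P0: load  L2 | P0:S(19), P1:S(19) | bus: BusRd,Flush
[20] P0: store L0 := 53 | P0:M(53), P1:I | bus: BusRdX
[21] P1: load  L3 | P0:I, P1:S(10) | bus: BusRd
[22] P0: load  L2 | P0:S(19), P1:S(19) | bus: none
[23] P1: load  L1 | P0:I, P1:S(40) | bus: BusRd
[24] P0: store L2 := 16 | P0:M(16), P1:I | bus: BusRdX
[25] P0: load  L2 | P0:M(16), P1:I | bus: none
[26] P0: store L2 := 93 | P0:M(93), P1:I | bus: none

bus = BusRd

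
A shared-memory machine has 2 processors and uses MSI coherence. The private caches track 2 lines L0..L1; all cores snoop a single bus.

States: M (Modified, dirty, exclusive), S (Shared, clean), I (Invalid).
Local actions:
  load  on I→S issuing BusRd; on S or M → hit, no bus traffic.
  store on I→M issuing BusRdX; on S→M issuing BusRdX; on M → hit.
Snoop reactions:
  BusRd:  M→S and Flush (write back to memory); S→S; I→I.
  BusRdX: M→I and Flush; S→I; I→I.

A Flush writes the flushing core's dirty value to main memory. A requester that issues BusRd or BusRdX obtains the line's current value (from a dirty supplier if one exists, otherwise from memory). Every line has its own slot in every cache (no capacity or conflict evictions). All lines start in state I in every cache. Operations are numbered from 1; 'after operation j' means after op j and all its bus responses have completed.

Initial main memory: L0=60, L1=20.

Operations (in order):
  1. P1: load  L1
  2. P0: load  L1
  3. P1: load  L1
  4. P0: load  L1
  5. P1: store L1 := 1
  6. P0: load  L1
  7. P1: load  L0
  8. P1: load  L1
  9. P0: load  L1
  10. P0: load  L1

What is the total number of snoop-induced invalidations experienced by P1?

1. P1: load  L1  bus=[BusRd]  L1: P0=I P1=S  mem[L1]=20
2. P0: load  L1  bus=[BusRd]  L1: P0=S P1=S  mem[L1]=20
3. P1: load  L1  bus=[-]  L1: P0=S P1=S  mem[L1]=20
4. P0: load  L1  bus=[-]  L1: P0=S P1=S  mem[L1]=20
5. P1: store L1 := 1  bus=[BusRdX]  L1: P0=I P1=M  mem[L1]=20
6. P0: load  L1  bus=[BusRd,Flush]  L1: P0=S P1=S  mem[L1]=1
7. P1: load  L0  bus=[BusRd]  L0: P0=I P1=S  mem[L0]=60
8. P1: load  L1  bus=[-]  L1: P0=S P1=S  mem[L1]=1
9. P0: load  L1  bus=[-]  L1: P0=S P1=S  mem[L1]=1
10. P0: load  L1  bus=[-]  L1: P0=S P1=S  mem[L1]=1

invalidations = 0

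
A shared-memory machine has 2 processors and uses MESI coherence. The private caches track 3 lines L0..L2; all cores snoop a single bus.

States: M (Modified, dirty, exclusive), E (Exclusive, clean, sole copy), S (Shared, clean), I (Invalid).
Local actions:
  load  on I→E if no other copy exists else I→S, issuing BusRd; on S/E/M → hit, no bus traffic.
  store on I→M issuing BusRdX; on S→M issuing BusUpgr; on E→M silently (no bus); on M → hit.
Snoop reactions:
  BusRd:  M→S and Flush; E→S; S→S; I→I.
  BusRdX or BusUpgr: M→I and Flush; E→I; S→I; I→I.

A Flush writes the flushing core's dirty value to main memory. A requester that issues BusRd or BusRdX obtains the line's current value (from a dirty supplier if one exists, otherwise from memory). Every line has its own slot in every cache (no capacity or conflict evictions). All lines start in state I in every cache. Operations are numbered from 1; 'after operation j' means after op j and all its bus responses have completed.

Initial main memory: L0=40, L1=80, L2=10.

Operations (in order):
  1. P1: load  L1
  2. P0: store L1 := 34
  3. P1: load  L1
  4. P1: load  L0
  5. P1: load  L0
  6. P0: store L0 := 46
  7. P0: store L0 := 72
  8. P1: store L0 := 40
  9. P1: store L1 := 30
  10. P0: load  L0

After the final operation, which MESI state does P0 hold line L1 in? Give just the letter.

[1] P1: load  L1 | P0:I, P1:E(80) | bus: BusRd
[2] P0: store L1 := 34 | P0:M(34), P1:I | bus: BusRdX
[3] P1: load  L1 | P0:S(34), P1:S(34) | bus: BusRd,Flush
[4] P1: load  L0 | P0:I, P1:E(40) | bus: BusRd
[5] P1: load  L0 | P0:I, P1:E(40) | bus: none
[6] P0: store L0 := 46 | P0:M(46), P1:I | bus: BusRdX
[7] P0: store L0 := 72 | P0:M(72), P1:I | bus: none
[8] P1: store L0 := 40 | P0:I, P1:M(40) | bus: BusRdX,Flush
[9] P1: store L1 := 30 | P0:I, P1:M(30) | bus: BusUpgr
[10] P0: load  L0 | P0:S(40), P1:S(40) | bus: BusRd,Flush

state = I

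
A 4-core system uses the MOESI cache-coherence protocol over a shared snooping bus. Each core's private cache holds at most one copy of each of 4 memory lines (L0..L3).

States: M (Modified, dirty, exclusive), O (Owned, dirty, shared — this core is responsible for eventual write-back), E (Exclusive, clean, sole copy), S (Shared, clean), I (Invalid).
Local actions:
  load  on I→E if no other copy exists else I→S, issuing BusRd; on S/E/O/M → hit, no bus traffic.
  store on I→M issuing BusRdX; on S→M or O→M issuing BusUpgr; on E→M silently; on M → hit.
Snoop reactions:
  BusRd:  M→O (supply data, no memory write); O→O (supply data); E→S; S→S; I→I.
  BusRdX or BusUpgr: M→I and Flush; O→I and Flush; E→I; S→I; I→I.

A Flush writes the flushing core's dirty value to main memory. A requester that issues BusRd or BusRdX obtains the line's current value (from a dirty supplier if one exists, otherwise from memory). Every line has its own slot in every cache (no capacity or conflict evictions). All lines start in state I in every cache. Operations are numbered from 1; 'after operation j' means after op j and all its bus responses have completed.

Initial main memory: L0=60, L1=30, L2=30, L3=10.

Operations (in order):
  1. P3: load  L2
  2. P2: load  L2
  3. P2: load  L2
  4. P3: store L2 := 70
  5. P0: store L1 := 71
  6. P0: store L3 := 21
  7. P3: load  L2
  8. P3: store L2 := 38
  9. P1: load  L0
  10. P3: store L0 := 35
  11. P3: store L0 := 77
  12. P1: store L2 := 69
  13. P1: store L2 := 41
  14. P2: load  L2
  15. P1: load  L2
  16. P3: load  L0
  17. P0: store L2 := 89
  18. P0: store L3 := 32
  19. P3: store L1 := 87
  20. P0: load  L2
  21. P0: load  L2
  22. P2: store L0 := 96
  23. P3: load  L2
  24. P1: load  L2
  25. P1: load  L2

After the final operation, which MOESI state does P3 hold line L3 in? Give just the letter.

state = I

  op1 P3: load  L2 → I/I/I/E on L2; bus BusRd; mem=30
  op2 P2: load  L2 → I/I/S/S on L2; bus BusRd; mem=30
  op3 P2: load  L2 → I/I/S/S on L2; bus (none); mem=30
  op4 P3: store L2 := 70 → I/I/I/M on L2; bus BusUpgr; mem=30
  op5 P0: store L1 := 71 → M/I/I/I on L1; bus BusRdX; mem=30
  op6 P0: store L3 := 21 → M/I/I/I on L3; bus BusRdX; mem=10
  op7 P3: load  L2 → I/I/I/M on L2; bus (none); mem=30
  op8 P3: store L2 := 38 → I/I/I/M on L2; bus (none); mem=30
  op9 P1: load  L0 → I/E/I/I on L0; bus BusRd; mem=60
  op10 P3: store L0 := 35 → I/I/I/M on L0; bus BusRdX; mem=60
  op11 P3: store L0 := 77 → I/I/I/M on L0; bus (none); mem=60
  op12 P1: store L2 := 69 → I/M/I/I on L2; bus BusRdX Flush; mem=38
  op13 P1: store L2 := 41 → I/M/I/I on L2; bus (none); mem=38
  op14 P2: load  L2 → I/O/S/I on L2; bus BusRd; mem=38
  op15 P1: load  L2 → I/O/S/I on L2; bus (none); mem=38
  op16 P3: load  L0 → I/I/I/M on L0; bus (none); mem=60
  op17 P0: store L2 := 89 → M/I/I/I on L2; bus BusRdX Flush; mem=41
  op18 P0: store L3 := 32 → M/I/I/I on L3; bus (none); mem=10
  op19 P3: store L1 := 87 → I/I/I/M on L1; bus BusRdX Flush; mem=71
  op20 P0: load  L2 → M/I/I/I on L2; bus (none); mem=41
  op21 P0: load  L2 → M/I/I/I on L2; bus (none); mem=41
  op22 P2: store L0 := 96 → I/I/M/I on L0; bus BusRdX Flush; mem=77
  op23 P3: load  L2 → O/I/I/S on L2; bus BusRd; mem=41
  op24 P1: load  L2 → O/S/I/S on L2; bus BusRd; mem=41
  op25 P1: load  L2 → O/S/I/S on L2; bus (none); mem=41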